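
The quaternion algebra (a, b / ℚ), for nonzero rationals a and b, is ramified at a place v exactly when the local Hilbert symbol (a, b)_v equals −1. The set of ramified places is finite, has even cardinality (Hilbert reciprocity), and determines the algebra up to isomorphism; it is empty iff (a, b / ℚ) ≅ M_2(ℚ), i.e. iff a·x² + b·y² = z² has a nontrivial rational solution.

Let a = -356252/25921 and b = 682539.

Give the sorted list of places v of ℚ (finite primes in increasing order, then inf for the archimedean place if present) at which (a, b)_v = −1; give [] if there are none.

[13, 17, 31, 43]

Mod squares: a ≡ -527, b ≡ 682539. Check v ∈ {∞, 2, 3, 7, 11, 13, 17, 23, 31, 37, 43}.
v=∞: -527 < 0 and 682539 > 0  ⇒  (a,b)_∞ = +1.
v=37: a=37^0·(≡1), b=37^1·(≡21) mod 37; (1|37)=+1, (21|37)=+1; (−1)^{0·1·18}·(+1)^1·(+1)^0 = +1.
v=11: a=11^0·(≡1), b=11^1·(≡9) mod 11; (1|11)=+1, (9|11)=+1; (−1)^{0·1·5}·(+1)^1·(+1)^0 = +1.
v=31: a=31^1·(≡8), b=31^0·(≡12) mod 31; (8|31)=+1, (12|31)=-1; (−1)^{1·0·15}·(+1)^0·(-1)^1 = -1.
v=13: a=13^2·(≡2), b=13^1·(≡9) mod 13; (2|13)=-1, (9|13)=+1; (−1)^{2·1·6}·(-1)^1·(+1)^2 = -1.
v=43: a=43^0·(≡5), b=43^1·(≡6) mod 43; (5|43)=-1, (6|43)=+1; (−1)^{0·1·21}·(-1)^1·(+1)^0 = -1.
v=2: v_2(a)=2, v_2(b)=0; units ≡ 1, 3 (mod 8); ε·ε+αω+βω = 0·1+2·1+0·0 ≡ 0  ⇒  (a,b)_2 = +1.
v=17: a=17^1·(≡3), b=17^0·(≡6) mod 17; (3|17)=-1, (6|17)=-1; (−1)^{1·0·8}·(-1)^0·(-1)^1 = -1.
v=3: a=3^0·(≡1), b=3^1·(≡2) mod 3; (1|3)=+1, (2|3)=-1; (−1)^{0·1·1}·(+1)^1·(-1)^0 = +1.
v=23: a=23^-2·(≡6), b=23^0·(≡14) mod 23; (6|23)=+1, (14|23)=-1; (−1)^{-2·0·11}·(+1)^0·(-1)^-2 = +1.
v=7: a=7^-2·(≡5), b=7^0·(≡4) mod 7; (5|7)=-1, (4|7)=+1; (−1)^{-2·0·3}·(-1)^0·(+1)^-2 = +1.
|Ram(-527, 682539)| = 4, even; anisotropic at {13, 17, 31, 43}.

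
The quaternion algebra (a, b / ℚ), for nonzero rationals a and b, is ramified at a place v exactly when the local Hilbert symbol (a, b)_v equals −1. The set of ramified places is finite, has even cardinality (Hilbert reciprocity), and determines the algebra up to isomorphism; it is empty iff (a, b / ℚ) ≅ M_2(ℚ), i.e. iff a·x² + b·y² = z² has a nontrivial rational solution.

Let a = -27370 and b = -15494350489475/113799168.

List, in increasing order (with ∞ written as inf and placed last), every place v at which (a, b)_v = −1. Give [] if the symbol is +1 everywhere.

[5, 7, 23, inf]

(a, b) ≡ (-27370, -77) mod (ℚ^×)²; places V = {2, 3, 5, 7, 11, 13, 17, 19, 23, 31, ∞}.
(a,b)_17: α=1, u≡5; β=0, v≡13 (mod 17); (5|17)=-1, (13|17)=+1; sign (−1)^0·-1^0·+1^1 = +1.
(a,b)_23: α=1, u≡6; β=0, v≡10 (mod 23); (6|23)=+1, (10|23)=-1; sign (−1)^0·+1^0·-1^1 = -1.
(a,b)_13: α=0, u≡8; β=2, v≡3 (mod 13); (8|13)=-1, (3|13)=+1; sign (−1)^0·-1^2·+1^0 = +1.
(a,b)_5: α=1, u≡1; β=2, v≡2 (mod 5); (1|5)=+1, (2|5)=-1; sign (−1)^0·+1^2·-1^1 = -1.
(a,b)_31: α=0, u≡3; β=4, v≡9 (mod 31); (3|31)=-1, (9|31)=+1; sign (−1)^0·-1^4·+1^0 = +1.
(a,b)_19: α=0, u≡9; β=2, v≡13 (mod 19); (9|19)=+1, (13|19)=-1; sign (−1)^0·+1^2·-1^0 = +1.
(a,b)_2: α=1, β=-12; u≡3, v≡3 (mod 8); ε(u)ε(v)=1·1, αω(v)=1·1, βω(u)=-12·1; sum ≡ 0  ⇒  +1.
(a,b)_∞: sgn(-27370)=−, sgn(-77)=−, so -1.
(a,b)_11: α=0, u≡9; β=1, v≡1 (mod 11); (9|11)=+1, (1|11)=+1; sign (−1)^0·+1^1·+1^0 = +1.
(a,b)_7: α=1, u≡3; β=-3, v≡6 (mod 7); (3|7)=-1, (6|7)=-1; sign (−1)^1·-1^-3·-1^1 = -1.
(a,b)_3: α=0, u≡2; β=-4, v≡1 (mod 3); (2|3)=-1, (1|3)=+1; sign (−1)^0·-1^-4·+1^0 = +1.
|Ram(-27370, -77)| = 4, even; anisotropic at {5, 7, 23, ∞}.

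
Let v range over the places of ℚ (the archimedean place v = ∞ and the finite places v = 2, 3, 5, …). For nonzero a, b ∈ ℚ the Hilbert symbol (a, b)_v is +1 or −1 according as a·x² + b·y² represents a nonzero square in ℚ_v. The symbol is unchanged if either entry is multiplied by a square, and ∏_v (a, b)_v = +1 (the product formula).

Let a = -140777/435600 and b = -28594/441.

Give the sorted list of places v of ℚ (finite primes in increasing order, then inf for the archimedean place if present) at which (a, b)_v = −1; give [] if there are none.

[2, inf]

Mod squares: a ≡ -17, b ≡ -34. Check v ∈ {∞, 2, 3, 5, 7, 11, 13, 17, 29}.
v=7: a=7^2·(≡1), b=7^-2·(≡4) mod 7; (1|7)=+1, (4|7)=+1; (−1)^{2·-2·3}·(+1)^-2·(+1)^2 = +1.
v=29: a=29^0·(≡27), b=29^2·(≡4) mod 29; (27|29)=-1, (4|29)=+1; (−1)^{0·2·14}·(-1)^2·(+1)^0 = +1.
v=17: a=17^1·(≡13), b=17^1·(≡16) mod 17; (13|17)=+1, (16|17)=+1; (−1)^{1·1·8}·(+1)^1·(+1)^1 = +1.
v=2: v_2(a)=-4, v_2(b)=1; units ≡ 7, 7 (mod 8); ε·ε+αω+βω = 1·1+-4·0+1·0 ≡ 1  ⇒  (a,b)_2 = -1.
v=5: a=5^-2·(≡2), b=5^0·(≡1) mod 5; (2|5)=-1, (1|5)=+1; (−1)^{-2·0·2}·(-1)^0·(+1)^-2 = +1.
v=3: a=3^-2·(≡1), b=3^-2·(≡2) mod 3; (1|3)=+1, (2|3)=-1; (−1)^{-2·-2·1}·(+1)^-2·(-1)^-2 = +1.
v=11: a=11^-2·(≡4), b=11^0·(≡6) mod 11; (4|11)=+1, (6|11)=-1; (−1)^{-2·0·5}·(+1)^0·(-1)^-2 = +1.
v=13: a=13^2·(≡10), b=13^0·(≡7) mod 13; (10|13)=+1, (7|13)=-1; (−1)^{2·0·6}·(+1)^0·(-1)^2 = +1.
v=∞: -17 < 0 and -34 < 0  ⇒  (a,b)_∞ = -1.
(-17, -34 / ℚ) ramifies at {2, ∞}: a division algebra.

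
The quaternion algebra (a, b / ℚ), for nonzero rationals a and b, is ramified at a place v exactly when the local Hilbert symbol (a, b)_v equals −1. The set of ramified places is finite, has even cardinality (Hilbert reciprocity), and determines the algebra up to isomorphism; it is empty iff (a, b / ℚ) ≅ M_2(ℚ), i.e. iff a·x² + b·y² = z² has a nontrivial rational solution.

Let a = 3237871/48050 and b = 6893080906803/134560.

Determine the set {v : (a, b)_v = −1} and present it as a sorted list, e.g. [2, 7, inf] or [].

Mod squares: a ≡ 782, b ≡ 170430. Check v ∈ {∞, 2, 3, 5, 7, 13, 17, 19, 23, 29, 31}.
v=3: a=3^0·(≡2), b=3^1·(≡2) mod 3; (2|3)=-1, (2|3)=-1; (−1)^{0·1·1}·(-1)^1·(-1)^0 = -1.
v=∞: 782 > 0 and 170430 > 0  ⇒  (a,b)_∞ = +1.
v=29: a=29^0·(≡22), b=29^-2·(≡10) mod 29; (22|29)=+1, (10|29)=-1; (−1)^{0·-2·14}·(+1)^-2·(-1)^0 = +1.
v=7: a=7^2·(≡3), b=7^2·(≡4) mod 7; (3|7)=-1, (4|7)=+1; (−1)^{2·2·3}·(-1)^2·(+1)^2 = +1.
v=17: a=17^1·(≡10), b=17^2·(≡10) mod 17; (10|17)=-1, (10|17)=-1; (−1)^{1·2·8}·(-1)^2·(-1)^1 = -1.
v=5: a=5^-2·(≡3), b=5^-1·(≡4) mod 5; (3|5)=-1, (4|5)=+1; (−1)^{-2·-1·2}·(-1)^-1·(+1)^-2 = -1.
v=13: a=13^2·(≡5), b=13^5·(≡7) mod 13; (5|13)=-1, (7|13)=-1; (−1)^{2·5·6}·(-1)^5·(-1)^2 = -1.
v=19: a=19^0·(≡14), b=19^1·(≡10) mod 19; (14|19)=-1, (10|19)=-1; (−1)^{0·1·9}·(-1)^1·(-1)^0 = -1.
v=31: a=31^-2·(≡4), b=31^0·(≡21) mod 31; (4|31)=+1, (21|31)=-1; (−1)^{-2·0·15}·(+1)^0·(-1)^-2 = +1.
v=2: v_2(a)=-1, v_2(b)=-5; units ≡ 7, 7 (mod 8); ε·ε+αω+βω = 1·1+-1·0+-5·0 ≡ 1  ⇒  (a,b)_2 = -1.
v=23: a=23^1·(≡21), b=23^1·(≡6) mod 23; (21|23)=-1, (6|23)=+1; (−1)^{1·1·11}·(-1)^1·(+1)^1 = +1.
|Ram(782, 170430)| = 6, even; anisotropic at {2, 3, 5, 13, 17, 19}.

[2, 3, 5, 13, 17, 19]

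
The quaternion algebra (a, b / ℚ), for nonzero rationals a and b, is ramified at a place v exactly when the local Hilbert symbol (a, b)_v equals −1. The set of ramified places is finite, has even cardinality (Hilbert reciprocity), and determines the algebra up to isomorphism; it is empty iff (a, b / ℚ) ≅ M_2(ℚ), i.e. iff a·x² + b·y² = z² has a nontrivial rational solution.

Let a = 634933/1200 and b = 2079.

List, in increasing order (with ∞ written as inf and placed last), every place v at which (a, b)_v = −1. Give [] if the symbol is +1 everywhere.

Mod squares: a ≡ 39, b ≡ 231. Check v ∈ {∞, 2, 3, 5, 7, 11, 13, 17}.
v=2: v_2(a)=-4, v_2(b)=0; units ≡ 7, 7 (mod 8); ε·ε+αω+βω = 1·1+-4·0+0·0 ≡ 1  ⇒  (a,b)_2 = -1.
v=3: a=3^-1·(≡1), b=3^3·(≡2) mod 3; (1|3)=+1, (2|3)=-1; (−1)^{-1·3·1}·(+1)^3·(-1)^-1 = +1.
v=11: a=11^0·(≡2), b=11^1·(≡2) mod 11; (2|11)=-1, (2|11)=-1; (−1)^{0·1·5}·(-1)^1·(-1)^0 = -1.
v=∞: 39 > 0 and 231 > 0  ⇒  (a,b)_∞ = +1.
v=13: a=13^3·(≡4), b=13^0·(≡12) mod 13; (4|13)=+1, (12|13)=+1; (−1)^{3·0·6}·(+1)^0·(+1)^3 = +1.
v=5: a=5^-2·(≡1), b=5^0·(≡4) mod 5; (1|5)=+1, (4|5)=+1; (−1)^{-2·0·2}·(+1)^0·(+1)^-2 = +1.
v=17: a=17^2·(≡14), b=17^0·(≡5) mod 17; (14|17)=-1, (5|17)=-1; (−1)^{2·0·8}·(-1)^0·(-1)^2 = +1.
v=7: a=7^0·(≡4), b=7^1·(≡3) mod 7; (4|7)=+1, (3|7)=-1; (−1)^{0·1·3}·(+1)^1·(-1)^0 = +1.
|Ram(39, 231)| = 2, even; anisotropic at {2, 11}.

[2, 11]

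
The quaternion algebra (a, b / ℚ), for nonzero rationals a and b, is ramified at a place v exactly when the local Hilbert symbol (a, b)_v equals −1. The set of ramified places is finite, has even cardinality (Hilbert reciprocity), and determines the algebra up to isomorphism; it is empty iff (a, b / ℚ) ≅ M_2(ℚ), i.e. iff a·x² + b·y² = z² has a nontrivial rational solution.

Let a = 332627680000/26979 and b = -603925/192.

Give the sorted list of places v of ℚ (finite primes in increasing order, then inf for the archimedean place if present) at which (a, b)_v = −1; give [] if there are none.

[3, 7, 11, 19]

(a, b) ≡ (2163777, -1479) mod (ℚ^×)²; places V = {2, 3, 5, 7, 11, 17, 19, 23, 29, ∞}.
(a,b)_17: α=-1, u≡16; β=1, v≡1 (mod 17); (16|17)=+1, (1|17)=+1; sign (−1)^0·+1^1·+1^-1 = +1.
(a,b)_19: α=1, u≡4; β=0, v≡14 (mod 19); (4|19)=+1, (14|19)=-1; sign (−1)^0·+1^0·-1^1 = -1.
(a,b)_2: α=8, β=-6; u≡1, v≡1 (mod 8); ε(u)ε(v)=0·0, αω(v)=8·0, βω(u)=-6·0; sum ≡ 0  ⇒  +1.
(a,b)_∞: sgn(2163777)=+, sgn(-1479)=−, so +1.
(a,b)_7: α=3, u≡6; β=2, v≡3 (mod 7); (6|7)=-1, (3|7)=-1; sign (−1)^0·-1^2·-1^3 = -1.
(a,b)_5: α=4, u≡2; β=2, v≡4 (mod 5); (2|5)=-1, (4|5)=+1; sign (−1)^0·-1^2·+1^4 = +1.
(a,b)_3: α=-1, u≡2; β=-1, v≡2 (mod 3); (2|3)=-1, (2|3)=-1; sign (−1)^1·-1^-1·-1^-1 = -1.
(a,b)_29: α=1, u≡25; β=1, v≡24 (mod 29); (25|29)=+1, (24|29)=+1; sign (−1)^0·+1^1·+1^1 = +1.
(a,b)_23: α=-2, u≡16; β=0, v≡4 (mod 23); (16|23)=+1, (4|23)=+1; sign (−1)^0·+1^0·+1^-2 = +1.
(a,b)_11: α=1, u≡3; β=0, v≡6 (mod 11); (3|11)=+1, (6|11)=-1; sign (−1)^0·+1^0·-1^1 = -1.
Ram(2163777, -1479) = {3, 7, 11, 19}; no ℚ_3-point on the conic.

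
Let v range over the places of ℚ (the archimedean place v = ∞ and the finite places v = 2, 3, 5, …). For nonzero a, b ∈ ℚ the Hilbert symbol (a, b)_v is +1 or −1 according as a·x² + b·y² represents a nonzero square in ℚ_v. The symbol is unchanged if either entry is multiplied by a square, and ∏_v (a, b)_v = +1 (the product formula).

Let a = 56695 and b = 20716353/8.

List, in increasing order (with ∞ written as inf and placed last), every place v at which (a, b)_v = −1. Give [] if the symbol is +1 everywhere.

[17, 23]

(a, b) ≡ (56695, 5474) mod (ℚ^×)²; places V = {2, 3, 5, 7, 17, 23, 29, ∞}.
(a,b)_29: α=1, u≡12; β=2, v≡16 (mod 29); (12|29)=-1, (16|29)=+1; sign (−1)^0·-1^2·+1^1 = +1.
(a,b)_7: α=0, u≡2; β=1, v≡5 (mod 7); (2|7)=+1, (5|7)=-1; sign (−1)^0·+1^1·-1^0 = +1.
(a,b)_3: α=0, u≡1; β=2, v≡2 (mod 3); (1|3)=+1, (2|3)=-1; sign (−1)^0·+1^2·-1^0 = +1.
(a,b)_2: α=0, β=-3; u≡7, v≡1 (mod 8); ε(u)ε(v)=1·0, αω(v)=0·0, βω(u)=-3·0; sum ≡ 0  ⇒  +1.
(a,b)_5: α=1, u≡4; β=0, v≡1 (mod 5); (4|5)=+1, (1|5)=+1; sign (−1)^0·+1^0·+1^1 = +1.
(a,b)_∞: sgn(56695)=+, sgn(5474)=+, so +1.
(a,b)_23: α=1, u≡4; β=1, v≡1 (mod 23); (4|23)=+1, (1|23)=+1; sign (−1)^1·+1^1·+1^1 = -1.
(a,b)_17: α=1, u≡3; β=1, v≡4 (mod 17); (3|17)=-1, (4|17)=+1; sign (−1)^0·-1^1·+1^1 = -1.
|Ram(56695, 5474)| = 2, even; anisotropic at {17, 23}.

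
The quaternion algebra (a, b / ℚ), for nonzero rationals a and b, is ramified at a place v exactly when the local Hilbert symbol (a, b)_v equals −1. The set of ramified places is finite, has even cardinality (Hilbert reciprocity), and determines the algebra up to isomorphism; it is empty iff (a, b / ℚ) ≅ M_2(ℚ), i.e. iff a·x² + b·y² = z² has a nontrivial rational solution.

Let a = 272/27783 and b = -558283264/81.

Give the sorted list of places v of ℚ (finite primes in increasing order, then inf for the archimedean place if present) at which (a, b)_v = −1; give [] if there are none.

[2, 7]

(a, b) ≡ (119, -154) mod (ℚ^×)²; places V = {2, 3, 7, 11, 17, ∞}.
(a,b)_11: α=0, u≡1; β=1, v≡2 (mod 11); (1|11)=+1, (2|11)=-1; sign (−1)^0·+1^1·-1^0 = +1.
(a,b)_17: α=1, u≡10; β=2, v≡8 (mod 17); (10|17)=-1, (8|17)=+1; sign (−1)^0·-1^2·+1^1 = +1.
(a,b)_7: α=-3, u≡5; β=3, v≡5 (mod 7); (5|7)=-1, (5|7)=-1; sign (−1)^1·-1^3·-1^-3 = -1.
(a,b)_∞: sgn(119)=+, sgn(-154)=−, so +1.
(a,b)_3: α=-4, u≡2; β=-4, v≡2 (mod 3); (2|3)=-1, (2|3)=-1; sign (−1)^0·-1^-4·-1^-4 = +1.
(a,b)_2: α=4, β=9; u≡7, v≡3 (mod 8); ε(u)ε(v)=1·1, αω(v)=4·1, βω(u)=9·0; sum ≡ 1  ⇒  -1.
|Ram(119, -154)| = 2, even; anisotropic at {2, 7}.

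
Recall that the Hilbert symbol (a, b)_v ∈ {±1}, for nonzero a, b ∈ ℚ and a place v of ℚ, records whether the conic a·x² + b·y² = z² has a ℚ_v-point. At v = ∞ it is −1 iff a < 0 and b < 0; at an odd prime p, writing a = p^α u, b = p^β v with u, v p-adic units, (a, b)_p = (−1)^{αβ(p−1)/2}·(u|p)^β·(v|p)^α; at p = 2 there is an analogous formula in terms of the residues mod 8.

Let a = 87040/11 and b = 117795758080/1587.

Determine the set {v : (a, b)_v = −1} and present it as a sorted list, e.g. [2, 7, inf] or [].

Mod squares: a ≡ 935, b ≡ 510510. Check v ∈ {∞, 2, 3, 5, 7, 11, 13, 17, 23}.
v=13: a=13^0·(≡4), b=13^3·(≡12) mod 13; (4|13)=+1, (12|13)=+1; (−1)^{0·3·6}·(+1)^3·(+1)^0 = +1.
v=23: a=23^0·(≡7), b=23^-2·(≡1) mod 23; (7|23)=-1, (1|23)=+1; (−1)^{0·-2·11}·(-1)^-2·(+1)^0 = +1.
v=11: a=11^-1·(≡8), b=11^1·(≡3) mod 11; (8|11)=-1, (3|11)=+1; (−1)^{-1·1·5}·(-1)^1·(+1)^-1 = +1.
v=∞: 935 > 0 and 510510 > 0  ⇒  (a,b)_∞ = +1.
v=2: v_2(a)=10, v_2(b)=13; units ≡ 7, 7 (mod 8); ε·ε+αω+βω = 1·1+10·0+13·0 ≡ 1  ⇒  (a,b)_2 = -1.
v=17: a=17^1·(≡8), b=17^1·(≡8) mod 17; (8|17)=+1, (8|17)=+1; (−1)^{1·1·8}·(+1)^1·(+1)^1 = +1.
v=3: a=3^0·(≡2), b=3^-1·(≡1) mod 3; (2|3)=-1, (1|3)=+1; (−1)^{0·-1·1}·(-1)^-1·(+1)^0 = -1.
v=7: a=7^0·(≡4), b=7^1·(≡4) mod 7; (4|7)=+1, (4|7)=+1; (−1)^{0·1·3}·(+1)^1·(+1)^0 = +1.
v=5: a=5^1·(≡3), b=5^1·(≡3) mod 5; (3|5)=-1, (3|5)=-1; (−1)^{1·1·2}·(-1)^1·(-1)^1 = +1.
Ram(935, 510510) = {2, 3}; no ℚ_2-point on the conic.

[2, 3]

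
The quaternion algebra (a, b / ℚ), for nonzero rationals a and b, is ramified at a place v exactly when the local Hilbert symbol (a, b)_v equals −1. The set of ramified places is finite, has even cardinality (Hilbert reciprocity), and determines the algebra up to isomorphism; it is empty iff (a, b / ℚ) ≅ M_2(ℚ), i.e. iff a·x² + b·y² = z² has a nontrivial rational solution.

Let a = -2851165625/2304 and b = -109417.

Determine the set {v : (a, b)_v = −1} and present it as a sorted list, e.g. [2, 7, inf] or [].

(a, b) ≡ (-15785, -2233) mod (ℚ^×)²; places V = {2, 3, 5, 7, 11, 17, 29, 41, ∞}.
(a,b)_2: α=-8, β=0; u≡7, v≡7 (mod 8); ε(u)ε(v)=1·1, αω(v)=-8·0, βω(u)=0·0; sum ≡ 1  ⇒  -1.
(a,b)_17: α=2, u≡4; β=0, v≡12 (mod 17); (4|17)=+1, (12|17)=-1; sign (−1)^0·+1^0·-1^2 = +1.
(a,b)_29: α=0, u≡20; β=1, v≡26 (mod 29); (20|29)=+1, (26|29)=-1; sign (−1)^0·+1^1·-1^0 = +1.
(a,b)_3: α=-2, u≡1; β=0, v≡2 (mod 3); (1|3)=+1, (2|3)=-1; sign (−1)^0·+1^0·-1^-2 = +1.
(a,b)_41: α=1, u≡1; β=0, v≡12 (mod 41); (1|41)=+1, (12|41)=-1; sign (−1)^0·+1^0·-1^1 = -1.
(a,b)_∞: sgn(-15785)=−, sgn(-2233)=−, so -1.
(a,b)_7: α=1, u≡3; β=3, v≡3 (mod 7); (3|7)=-1, (3|7)=-1; sign (−1)^1·-1^3·-1^1 = -1.
(a,b)_11: α=1, u≡6; β=1, v≡8 (mod 11); (6|11)=-1, (8|11)=-1; sign (−1)^1·-1^1·-1^1 = -1.
(a,b)_5: α=5, u≡3; β=0, v≡3 (mod 5); (3|5)=-1, (3|5)=-1; sign (−1)^0·-1^0·-1^5 = -1.
|Ram(-15785, -2233)| = 6, even; anisotropic at {2, 5, 7, 11, 41, ∞}.

[2, 5, 7, 11, 41, inf]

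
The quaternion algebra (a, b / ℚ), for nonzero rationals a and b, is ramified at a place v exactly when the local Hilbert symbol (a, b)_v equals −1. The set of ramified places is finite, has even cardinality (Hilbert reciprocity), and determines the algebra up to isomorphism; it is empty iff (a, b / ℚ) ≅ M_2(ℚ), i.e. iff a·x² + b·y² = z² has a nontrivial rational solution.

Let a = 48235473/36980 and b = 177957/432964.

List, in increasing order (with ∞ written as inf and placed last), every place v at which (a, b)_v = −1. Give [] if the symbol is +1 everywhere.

Mod squares: a ≡ 165, b ≡ 13. Check v ∈ {∞, 2, 3, 5, 7, 11, 13, 31, 43, 47}.
v=47: a=47^0·(≡7), b=47^-2·(≡43) mod 47; (7|47)=+1, (43|47)=-1; (−1)^{0·-2·23}·(+1)^-2·(-1)^0 = +1.
v=7: a=7^0·(≡1), b=7^-2·(≡5) mod 7; (1|7)=+1, (5|7)=-1; (−1)^{0·-2·3}·(+1)^-2·(-1)^0 = +1.
v=31: a=31^2·(≡9), b=31^0·(≡13) mod 31; (9|31)=+1, (13|31)=-1; (−1)^{2·0·15}·(+1)^0·(-1)^2 = +1.
v=5: a=5^-1·(≡3), b=5^0·(≡3) mod 5; (3|5)=-1, (3|5)=-1; (−1)^{-1·0·2}·(-1)^0·(-1)^-1 = -1.
v=2: v_2(a)=-2, v_2(b)=-2; units ≡ 5, 5 (mod 8); ε·ε+αω+βω = 0·0+-2·1+-2·1 ≡ 0  ⇒  (a,b)_2 = +1.
v=∞: 165 > 0 and 13 > 0  ⇒  (a,b)_∞ = +1.
v=43: a=43^-2·(≡9), b=43^0·(≡21) mod 43; (9|43)=+1, (21|43)=+1; (−1)^{-2·0·21}·(+1)^0·(+1)^-2 = +1.
v=13: a=13^2·(≡10), b=13^3·(≡10) mod 13; (10|13)=+1, (10|13)=+1; (−1)^{2·3·6}·(+1)^3·(+1)^2 = +1.
v=3: a=3^3·(≡1), b=3^4·(≡1) mod 3; (1|3)=+1, (1|3)=+1; (−1)^{3·4·1}·(+1)^4·(+1)^3 = +1.
v=11: a=11^1·(≡4), b=11^0·(≡8) mod 11; (4|11)=+1, (8|11)=-1; (−1)^{1·0·5}·(+1)^0·(-1)^1 = -1.
Ram(165, 13) = {5, 11}; no ℚ_5-point on the conic.

[5, 11]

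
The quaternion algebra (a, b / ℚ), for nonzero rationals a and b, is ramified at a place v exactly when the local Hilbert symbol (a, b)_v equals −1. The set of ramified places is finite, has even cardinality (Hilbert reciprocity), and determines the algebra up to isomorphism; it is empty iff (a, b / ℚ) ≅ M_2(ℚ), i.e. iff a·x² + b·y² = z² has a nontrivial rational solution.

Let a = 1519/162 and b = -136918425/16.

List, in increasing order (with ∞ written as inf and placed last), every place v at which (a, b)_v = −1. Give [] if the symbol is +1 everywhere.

[2, 3, 7, 17]

(a, b) ≡ (62, -10353) mod (ℚ^×)²; places V = {2, 3, 5, 7, 17, 23, 29, 31, ∞}.
(a,b)_3: α=-4, u≡2; β=1, v≡2 (mod 3); (2|3)=-1, (2|3)=-1; sign (−1)^0·-1^1·-1^-4 = -1.
(a,b)_7: α=2, u≡3; β=1, v≡5 (mod 7); (3|7)=-1, (5|7)=-1; sign (−1)^0·-1^1·-1^2 = -1.
(a,b)_29: α=0, u≡16; β=1, v≡23 (mod 29); (16|29)=+1, (23|29)=+1; sign (−1)^0·+1^1·+1^0 = +1.
(a,b)_∞: sgn(62)=+, sgn(-10353)=−, so +1.
(a,b)_17: α=0, u≡12; β=1, v≡3 (mod 17); (12|17)=-1, (3|17)=-1; sign (−1)^0·-1^1·-1^0 = -1.
(a,b)_2: α=-1, β=-4; u≡7, v≡7 (mod 8); ε(u)ε(v)=1·1, αω(v)=-1·0, βω(u)=-4·0; sum ≡ 1  ⇒  -1.
(a,b)_31: α=1, u≡7; β=0, v≡7 (mod 31); (7|31)=+1, (7|31)=+1; sign (−1)^0·+1^0·+1^1 = +1.
(a,b)_23: α=0, u≡1; β=2, v≡14 (mod 23); (1|23)=+1, (14|23)=-1; sign (−1)^0·+1^2·-1^0 = +1.
(a,b)_5: α=0, u≡2; β=2, v≡3 (mod 5); (2|5)=-1, (3|5)=-1; sign (−1)^0·-1^2·-1^0 = +1.
Ram(62, -10353) = {2, 3, 7, 17}; no ℚ_2-point on the conic.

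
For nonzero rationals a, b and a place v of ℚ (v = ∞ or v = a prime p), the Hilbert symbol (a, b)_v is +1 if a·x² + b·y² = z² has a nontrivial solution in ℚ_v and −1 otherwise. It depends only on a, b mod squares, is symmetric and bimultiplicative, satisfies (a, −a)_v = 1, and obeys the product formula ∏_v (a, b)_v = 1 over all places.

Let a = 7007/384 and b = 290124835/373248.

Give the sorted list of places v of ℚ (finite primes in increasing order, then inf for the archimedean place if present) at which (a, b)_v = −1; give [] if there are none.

Mod squares: a ≡ 858, b ≡ 1430. Check v ∈ {∞, 2, 3, 5, 7, 11, 13}.
v=7: a=7^2·(≡4), b=7^4·(≡1) mod 7; (4|7)=+1, (1|7)=+1; (−1)^{2·4·3}·(+1)^4·(+1)^2 = +1.
v=11: a=11^1·(≡1), b=11^1·(≡3) mod 11; (1|11)=+1, (3|11)=+1; (−1)^{1·1·5}·(+1)^1·(+1)^1 = -1.
v=3: a=3^-1·(≡1), b=3^-6·(≡2) mod 3; (1|3)=+1, (2|3)=-1; (−1)^{-1·-6·1}·(+1)^-6·(-1)^-1 = -1.
v=2: v_2(a)=-7, v_2(b)=-9; units ≡ 5, 3 (mod 8); ε·ε+αω+βω = 0·1+-7·1+-9·1 ≡ 0  ⇒  (a,b)_2 = +1.
v=∞: 858 > 0 and 1430 > 0  ⇒  (a,b)_∞ = +1.
v=5: a=5^0·(≡3), b=5^1·(≡4) mod 5; (3|5)=-1, (4|5)=+1; (−1)^{0·1·2}·(-1)^1·(+1)^0 = -1.
v=13: a=13^1·(≡12), b=13^3·(≡8) mod 13; (12|13)=+1, (8|13)=-1; (−1)^{1·3·6}·(+1)^3·(-1)^1 = -1.
|Ram(858, 1430)| = 4, even; anisotropic at {3, 5, 11, 13}.

[3, 5, 11, 13]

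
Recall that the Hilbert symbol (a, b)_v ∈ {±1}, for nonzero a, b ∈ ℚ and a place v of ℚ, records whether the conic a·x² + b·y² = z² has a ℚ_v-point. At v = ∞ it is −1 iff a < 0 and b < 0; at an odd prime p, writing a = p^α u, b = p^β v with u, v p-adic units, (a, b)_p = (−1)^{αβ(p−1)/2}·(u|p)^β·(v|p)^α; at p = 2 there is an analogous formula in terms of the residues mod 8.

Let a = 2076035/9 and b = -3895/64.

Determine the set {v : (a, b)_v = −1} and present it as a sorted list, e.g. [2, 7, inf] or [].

Mod squares: a ≡ 1235, b ≡ -3895. Check v ∈ {∞, 2, 3, 5, 13, 19, 41}.
v=41: a=41^2·(≡37), b=41^1·(≡3) mod 41; (37|41)=+1, (3|41)=-1; (−1)^{2·1·20}·(+1)^1·(-1)^2 = +1.
v=19: a=19^1·(≡8), b=19^1·(≡6) mod 19; (8|19)=-1, (6|19)=+1; (−1)^{1·1·9}·(-1)^1·(+1)^1 = +1.
v=2: v_2(a)=0, v_2(b)=-6; units ≡ 3, 1 (mod 8); ε·ε+αω+βω = 1·0+0·0+-6·1 ≡ 0  ⇒  (a,b)_2 = +1.
v=5: a=5^1·(≡3), b=5^1·(≡4) mod 5; (3|5)=-1, (4|5)=+1; (−1)^{1·1·2}·(-1)^1·(+1)^1 = -1.
v=3: a=3^-2·(≡2), b=3^0·(≡2) mod 3; (2|3)=-1, (2|3)=-1; (−1)^{-2·0·1}·(-1)^0·(-1)^-2 = +1.
v=∞: 1235 > 0 and -3895 < 0  ⇒  (a,b)_∞ = +1.
v=13: a=13^1·(≡9), b=13^0·(≡8) mod 13; (9|13)=+1, (8|13)=-1; (−1)^{1·0·6}·(+1)^0·(-1)^1 = -1.
(1235, -3895 / ℚ) ramifies at {5, 13}: a division algebra.

[5, 13]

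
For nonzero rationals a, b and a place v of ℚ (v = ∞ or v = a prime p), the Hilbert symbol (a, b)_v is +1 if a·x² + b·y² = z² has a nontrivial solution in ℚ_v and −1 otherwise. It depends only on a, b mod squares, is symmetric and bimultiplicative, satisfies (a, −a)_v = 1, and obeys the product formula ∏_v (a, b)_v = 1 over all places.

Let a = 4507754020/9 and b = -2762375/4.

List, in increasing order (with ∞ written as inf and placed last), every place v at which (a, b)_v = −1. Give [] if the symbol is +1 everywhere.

Mod squares: a ≡ 22998745, b ≡ -2255. Check v ∈ {∞, 2, 3, 5, 7, 11, 31, 41, 47}.
v=31: a=31^1·(≡24), b=31^0·(≡1) mod 31; (24|31)=-1, (1|31)=+1; (−1)^{1·0·15}·(-1)^0·(+1)^1 = +1.
v=41: a=41^1·(≡17), b=41^1·(≡38) mod 41; (17|41)=-1, (38|41)=-1; (−1)^{1·1·20}·(-1)^1·(-1)^1 = +1.
v=2: v_2(a)=2, v_2(b)=-2; units ≡ 1, 1 (mod 8); ε·ε+αω+βω = 0·0+2·0+-2·0 ≡ 0  ⇒  (a,b)_2 = +1.
v=47: a=47^1·(≡16), b=47^0·(≡36) mod 47; (16|47)=+1, (36|47)=+1; (−1)^{1·0·23}·(+1)^0·(+1)^1 = +1.
v=5: a=5^1·(≡1), b=5^3·(≡4) mod 5; (1|5)=+1, (4|5)=+1; (−1)^{1·3·2}·(+1)^3·(+1)^1 = +1.
v=3: a=3^-2·(≡1), b=3^0·(≡1) mod 3; (1|3)=+1, (1|3)=+1; (−1)^{-2·0·1}·(+1)^0·(+1)^-2 = +1.
v=∞: 22998745 > 0 and -2255 < 0  ⇒  (a,b)_∞ = +1.
v=11: a=11^1·(≡3), b=11^1·(≡4) mod 11; (3|11)=+1, (4|11)=+1; (−1)^{1·1·5}·(+1)^1·(+1)^1 = -1.
v=7: a=7^3·(≡2), b=7^2·(≡6) mod 7; (2|7)=+1, (6|7)=-1; (−1)^{3·2·3}·(+1)^2·(-1)^3 = -1.
(22998745, -2255 / ℚ) ramifies at {7, 11}: a division algebra.

[7, 11]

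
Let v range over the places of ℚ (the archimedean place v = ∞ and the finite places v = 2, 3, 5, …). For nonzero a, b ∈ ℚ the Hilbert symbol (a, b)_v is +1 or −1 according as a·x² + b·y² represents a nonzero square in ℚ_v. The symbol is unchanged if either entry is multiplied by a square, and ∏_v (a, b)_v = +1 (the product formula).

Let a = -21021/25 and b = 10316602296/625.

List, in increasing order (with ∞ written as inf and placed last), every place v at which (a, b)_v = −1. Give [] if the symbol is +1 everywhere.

Mod squares: a ≡ -429, b ≡ 286. Check v ∈ {∞, 2, 3, 5, 7, 11, 13}.
v=∞: -429 < 0 and 286 > 0  ⇒  (a,b)_∞ = +1.
v=5: a=5^-2·(≡4), b=5^-4·(≡1) mod 5; (4|5)=+1, (1|5)=+1; (−1)^{-2·-4·2}·(+1)^-4·(+1)^-2 = +1.
v=2: v_2(a)=0, v_2(b)=3; units ≡ 3, 7 (mod 8); ε·ε+αω+βω = 1·1+0·0+3·1 ≡ 0  ⇒  (a,b)_2 = +1.
v=13: a=13^1·(≡5), b=13^3·(≡12) mod 13; (5|13)=-1, (12|13)=+1; (−1)^{1·3·6}·(-1)^3·(+1)^1 = -1.
v=11: a=11^1·(≡1), b=11^3·(≡1) mod 11; (1|11)=+1, (1|11)=+1; (−1)^{1·3·5}·(+1)^3·(+1)^1 = -1.
v=7: a=7^2·(≡3), b=7^2·(≡6) mod 7; (3|7)=-1, (6|7)=-1; (−1)^{2·2·3}·(-1)^2·(-1)^2 = +1.
v=3: a=3^1·(≡1), b=3^2·(≡1) mod 3; (1|3)=+1, (1|3)=+1; (−1)^{1·2·1}·(+1)^2·(+1)^1 = +1.
(-429, 286 / ℚ) ramifies at {11, 13}: a division algebra.

[11, 13]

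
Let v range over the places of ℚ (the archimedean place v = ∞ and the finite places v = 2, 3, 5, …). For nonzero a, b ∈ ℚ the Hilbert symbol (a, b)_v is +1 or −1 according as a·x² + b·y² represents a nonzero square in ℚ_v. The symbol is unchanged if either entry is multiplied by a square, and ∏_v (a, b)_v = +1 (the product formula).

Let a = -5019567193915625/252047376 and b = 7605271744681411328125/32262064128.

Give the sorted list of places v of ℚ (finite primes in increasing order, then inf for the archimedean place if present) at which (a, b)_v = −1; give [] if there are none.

Mod squares: a ≡ -65, b ≡ 315146. Check v ∈ {∞, 2, 3, 5, 7, 13, 17, 23, 29, 31}.
v=7: a=7^-4·(≡5), b=7^-4·(≡3) mod 7; (5|7)=-1, (3|7)=-1; (−1)^{-4·-4·3}·(-1)^-4·(-1)^-4 = +1.
v=31: a=31^2·(≡18), b=31^3·(≡23) mod 31; (18|31)=+1, (23|31)=-1; (−1)^{2·3·15}·(+1)^3·(-1)^2 = +1.
v=17: a=17^2·(≡10), b=17^3·(≡1) mod 17; (10|17)=-1, (1|17)=+1; (−1)^{2·3·8}·(-1)^3·(+1)^2 = -1.
v=3: a=3^-8·(≡1), b=3^-8·(≡2) mod 3; (1|3)=+1, (2|3)=-1; (−1)^{-8·-8·1}·(+1)^-8·(-1)^-8 = +1.
v=2: v_2(a)=-4, v_2(b)=-11; units ≡ 7, 5 (mod 8); ε·ε+αω+βω = 1·0+-4·1+-11·0 ≡ 0  ⇒  (a,b)_2 = +1.
v=5: a=5^5·(≡2), b=5^8·(≡1) mod 5; (2|5)=-1, (1|5)=+1; (−1)^{5·8·2}·(-1)^8·(+1)^5 = +1.
v=29: a=29^2·(≡5), b=29^2·(≡11) mod 29; (5|29)=+1, (11|29)=-1; (−1)^{2·2·14}·(+1)^2·(-1)^2 = +1.
v=13: a=13^1·(≡5), b=13^1·(≡9) mod 13; (5|13)=-1, (9|13)=+1; (−1)^{1·1·6}·(-1)^1·(+1)^1 = -1.
v=∞: -65 < 0 and 315146 > 0  ⇒  (a,b)_∞ = +1.
v=23: a=23^2·(≡18), b=23^3·(≡10) mod 23; (18|23)=+1, (10|23)=-1; (−1)^{2·3·11}·(+1)^3·(-1)^2 = +1.
|Ram(-65, 315146)| = 2, even; anisotropic at {13, 17}.

[13, 17]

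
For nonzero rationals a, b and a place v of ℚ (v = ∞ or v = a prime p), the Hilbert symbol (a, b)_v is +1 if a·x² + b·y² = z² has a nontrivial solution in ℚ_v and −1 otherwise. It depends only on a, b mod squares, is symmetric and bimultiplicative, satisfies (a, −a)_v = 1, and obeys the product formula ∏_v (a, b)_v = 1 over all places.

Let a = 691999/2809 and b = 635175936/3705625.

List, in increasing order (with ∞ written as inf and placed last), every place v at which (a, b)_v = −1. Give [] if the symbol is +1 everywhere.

Mod squares: a ≡ 5719, b ≡ 41. Check v ∈ {∞, 2, 3, 5, 7, 11, 19, 41, 43, 53}.
v=11: a=11^2·(≡8), b=11^-2·(≡10) mod 11; (8|11)=-1, (10|11)=-1; (−1)^{2·-2·5}·(-1)^-2·(-1)^2 = +1.
v=5: a=5^0·(≡1), b=5^-4·(≡4) mod 5; (1|5)=+1, (4|5)=+1; (−1)^{0·-4·2}·(+1)^-4·(+1)^0 = +1.
v=∞: 5719 > 0 and 41 > 0  ⇒  (a,b)_∞ = +1.
v=43: a=43^1·(≡10), b=43^0·(≡35) mod 43; (10|43)=+1, (35|43)=+1; (−1)^{1·0·21}·(+1)^0·(+1)^1 = +1.
v=41: a=41^0·(≡2), b=41^3·(≡8) mod 41; (2|41)=+1, (8|41)=+1; (−1)^{0·3·20}·(+1)^3·(+1)^0 = +1.
v=2: v_2(a)=0, v_2(b)=10; units ≡ 7, 1 (mod 8); ε·ε+αω+βω = 1·0+0·0+10·0 ≡ 0  ⇒  (a,b)_2 = +1.
v=3: a=3^0·(≡1), b=3^2·(≡2) mod 3; (1|3)=+1, (2|3)=-1; (−1)^{0·2·1}·(+1)^2·(-1)^0 = +1.
v=53: a=53^-2·(≡31), b=53^0·(≡8) mod 53; (31|53)=-1, (8|53)=-1; (−1)^{-2·0·26}·(-1)^0·(-1)^-2 = +1.
v=19: a=19^1·(≡7), b=19^0·(≡15) mod 19; (7|19)=+1, (15|19)=-1; (−1)^{1·0·9}·(+1)^0·(-1)^1 = -1.
v=7: a=7^1·(≡5), b=7^-2·(≡6) mod 7; (5|7)=-1, (6|7)=-1; (−1)^{1·-2·3}·(-1)^-2·(-1)^1 = -1.
Ram(5719, 41) = {7, 19}; no ℚ_7-point on the conic.

[7, 19]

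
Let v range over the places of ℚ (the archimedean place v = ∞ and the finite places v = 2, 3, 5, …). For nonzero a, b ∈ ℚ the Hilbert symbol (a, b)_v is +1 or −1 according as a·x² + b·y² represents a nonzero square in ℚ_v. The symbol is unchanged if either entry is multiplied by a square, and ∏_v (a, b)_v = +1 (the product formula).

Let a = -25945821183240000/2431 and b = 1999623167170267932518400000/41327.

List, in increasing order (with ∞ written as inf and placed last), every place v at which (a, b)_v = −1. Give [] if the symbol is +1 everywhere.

[11, 13, 17, 19]

(a, b) ≡ (-167739, 95095) mod (ℚ^×)²; places V = {2, 3, 5, 7, 11, 13, 17, 19, 23, ∞}.
(a,b)_23: α=1, u≡11; β=2, v≡9 (mod 23); (11|23)=-1, (9|23)=+1; sign (−1)^0·-1^2·+1^1 = +1.
(a,b)_7: α=2, u≡4; β=3, v≡3 (mod 7); (4|7)=+1, (3|7)=-1; sign (−1)^0·+1^3·-1^2 = +1.
(a,b)_3: α=13, u≡1; β=22, v≡1 (mod 3); (1|3)=+1, (1|3)=+1; sign (−1)^0·+1^22·+1^13 = +1.
(a,b)_∞: sgn(-167739)=−, sgn(95095)=+, so +1.
(a,b)_13: α=-1, u≡2; β=-1, v≡1 (mod 13); (2|13)=-1, (1|13)=+1; sign (−1)^0·-1^-1·+1^-1 = -1.
(a,b)_5: α=4, u≡1; β=5, v≡4 (mod 5); (1|5)=+1, (4|5)=+1; sign (−1)^0·+1^5·+1^4 = +1.
(a,b)_2: α=6, β=14; u≡5, v≡7 (mod 8); ε(u)ε(v)=0·1, αω(v)=6·0, βω(u)=14·1; sum ≡ 0  ⇒  +1.
(a,b)_17: α=-1, u≡10; β=-2, v≡3 (mod 17); (10|17)=-1, (3|17)=-1; sign (−1)^0·-1^-2·-1^-1 = -1.
(a,b)_11: α=-1, u≡2; β=-1, v≡2 (mod 11); (2|11)=-1, (2|11)=-1; sign (−1)^1·-1^-1·-1^-1 = -1.
(a,b)_19: α=2, u≡2; β=3, v≡13 (mod 19); (2|19)=-1, (13|19)=-1; sign (−1)^0·-1^3·-1^2 = -1.
(-167739, 95095 / ℚ) ramifies at {11, 13, 17, 19}: a division algebra.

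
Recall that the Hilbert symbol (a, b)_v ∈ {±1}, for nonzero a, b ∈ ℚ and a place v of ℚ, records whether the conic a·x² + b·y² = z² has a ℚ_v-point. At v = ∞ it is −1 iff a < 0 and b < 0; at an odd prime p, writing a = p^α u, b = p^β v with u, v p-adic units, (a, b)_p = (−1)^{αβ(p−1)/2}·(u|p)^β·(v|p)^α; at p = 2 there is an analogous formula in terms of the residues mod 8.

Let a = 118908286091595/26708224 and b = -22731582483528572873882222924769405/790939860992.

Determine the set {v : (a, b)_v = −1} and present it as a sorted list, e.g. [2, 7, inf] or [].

(a, b) ≡ (3056755, -7104890) mod (ℚ^×)²; places V = {2, 3, 5, 7, 11, 13, 17, 19, 31, 37, 41, 43, ∞}.
(a,b)_7: α=2, u≡2; β=4, v≡3 (mod 7); (2|7)=+1, (3|7)=-1; sign (−1)^0·+1^4·-1^2 = +1.
(a,b)_37: α=1, u≡14; β=4, v≡14 (mod 37); (14|37)=-1, (14|37)=-1; sign (−1)^0·-1^4·-1^1 = -1.
(a,b)_43: α=0, u≡17; β=1, v≡29 (mod 43); (17|43)=+1, (29|43)=-1; sign (−1)^0·+1^1·-1^0 = +1.
(a,b)_41: α=1, u≡14; β=3, v≡12 (mod 41); (14|41)=-1, (12|41)=-1; sign (−1)^0·-1^3·-1^1 = +1.
(a,b)_5: α=1, u≡1; β=1, v≡2 (mod 5); (1|5)=+1, (2|5)=-1; sign (−1)^0·+1^1·-1^1 = -1.
(a,b)_19: α=-2, u≡9; β=0, v≡12 (mod 19); (9|19)=+1, (12|19)=-1; sign (−1)^0·+1^0·-1^-2 = +1.
(a,b)_2: α=-8, β=-15; u≡3, v≡3 (mod 8); ε(u)ε(v)=1·1, αω(v)=-8·1, βω(u)=-15·1; sum ≡ 0  ⇒  +1.
(a,b)_31: α=1, u≡18; β=3, v≡3 (mod 31); (18|31)=+1, (3|31)=-1; sign (−1)^1·+1^3·-1^1 = +1.
(a,b)_11: α=2, u≡4; β=2, v≡6 (mod 11); (4|11)=+1, (6|11)=-1; sign (−1)^0·+1^2·-1^2 = +1.
(a,b)_∞: sgn(3056755)=+, sgn(-7104890)=−, so +1.
(a,b)_17: α=-2, u≡2; β=-6, v≡10 (mod 17); (2|17)=+1, (10|17)=-1; sign (−1)^0·+1^-6·-1^-2 = +1.
(a,b)_13: α=1, u≡1; β=3, v≡4 (mod 13); (1|13)=+1, (4|13)=+1; sign (−1)^0·+1^3·+1^1 = +1.
(a,b)_3: α=8, u≡1; β=16, v≡1 (mod 3); (1|3)=+1, (1|3)=+1; sign (−1)^0·+1^16·+1^8 = +1.
|Ram(3056755, -7104890)| = 2, even; anisotropic at {5, 37}.

[5, 37]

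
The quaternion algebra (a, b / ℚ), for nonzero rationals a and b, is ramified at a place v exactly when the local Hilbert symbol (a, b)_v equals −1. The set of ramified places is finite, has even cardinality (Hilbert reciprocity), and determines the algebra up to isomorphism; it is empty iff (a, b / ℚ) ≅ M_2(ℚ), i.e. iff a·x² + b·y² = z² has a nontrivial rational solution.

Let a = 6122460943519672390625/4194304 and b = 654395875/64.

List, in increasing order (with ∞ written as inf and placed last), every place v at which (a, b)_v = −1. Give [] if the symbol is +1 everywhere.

[5, 7, 17, 29, 37, 41]

(a, b) ≡ (17, 26175835) mod (ℚ^×)²; places V = {2, 5, 7, 17, 29, 37, 41, ∞}.
(a,b)_37: α=2, u≡2; β=1, v≡18 (mod 37); (2|37)=-1, (18|37)=-1; sign (−1)^0·-1^1·-1^2 = -1.
(a,b)_29: α=4, u≡17; β=1, v≡26 (mod 29); (17|29)=-1, (26|29)=-1; sign (−1)^0·-1^1·-1^4 = -1.
(a,b)_17: α=3, u≡4; β=1, v≡6 (mod 17); (4|17)=+1, (6|17)=-1; sign (−1)^0·+1^1·-1^3 = -1.
(a,b)_7: α=2, u≡5; β=1, v≡6 (mod 7); (5|7)=-1, (6|7)=-1; sign (−1)^0·-1^1·-1^2 = -1.
(a,b)_41: α=2, u≡22; β=1, v≡35 (mod 41); (22|41)=-1, (35|41)=-1; sign (−1)^0·-1^1·-1^2 = -1.
(a,b)_2: α=-22, β=-6; u≡1, v≡3 (mod 8); ε(u)ε(v)=0·1, αω(v)=-22·1, βω(u)=-6·0; sum ≡ 0  ⇒  +1.
(a,b)_∞: sgn(17)=+, sgn(26175835)=+, so +1.
(a,b)_5: α=6, u≡2; β=3, v≡3 (mod 5); (2|5)=-1, (3|5)=-1; sign (−1)^0·-1^3·-1^6 = -1.
(17, 26175835 / ℚ) ramifies at {5, 7, 17, 29, 37, 41}: a division algebra.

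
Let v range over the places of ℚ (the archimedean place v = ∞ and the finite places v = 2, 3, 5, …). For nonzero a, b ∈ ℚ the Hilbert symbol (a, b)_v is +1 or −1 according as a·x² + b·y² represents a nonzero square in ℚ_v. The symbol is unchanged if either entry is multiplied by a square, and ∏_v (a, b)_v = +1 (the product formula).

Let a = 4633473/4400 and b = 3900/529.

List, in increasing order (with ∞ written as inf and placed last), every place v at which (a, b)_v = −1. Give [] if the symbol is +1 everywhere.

[2, 11, 13, 37]

(a, b) ≡ (301587, 39) mod (ℚ^×)²; places V = {2, 3, 5, 11, 13, 19, 23, 37, ∞}.
(a,b)_23: α=0, u≡11; β=-2, v≡13 (mod 23); (11|23)=-1, (13|23)=+1; sign (−1)^0·-1^-2·+1^0 = +1.
(a,b)_∞: sgn(301587)=+, sgn(39)=+, so +1.
(a,b)_13: α=3, u≡7; β=1, v≡3 (mod 13); (7|13)=-1, (3|13)=+1; sign (−1)^0·-1^1·+1^3 = -1.
(a,b)_37: α=1, u≡30; β=0, v≡35 (mod 37); (30|37)=+1, (35|37)=-1; sign (−1)^0·+1^0·-1^1 = -1.
(a,b)_5: α=-2, u≡3; β=2, v≡4 (mod 5); (3|5)=-1, (4|5)=+1; sign (−1)^0·-1^2·+1^-2 = +1.
(a,b)_2: α=-4, β=2; u≡3, v≡7 (mod 8); ε(u)ε(v)=1·1, αω(v)=-4·0, βω(u)=2·1; sum ≡ 1  ⇒  -1.
(a,b)_19: α=1, u≡14; β=0, v≡11 (mod 19); (14|19)=-1, (11|19)=+1; sign (−1)^0·-1^0·+1^1 = +1.
(a,b)_11: α=-1, u≡5; β=0, v≡6 (mod 11); (5|11)=+1, (6|11)=-1; sign (−1)^0·+1^0·-1^-1 = -1.
(a,b)_3: α=1, u≡2; β=1, v≡1 (mod 3); (2|3)=-1, (1|3)=+1; sign (−1)^1·-1^1·+1^1 = +1.
(301587, 39 / ℚ) ramifies at {2, 11, 13, 37}: a division algebra.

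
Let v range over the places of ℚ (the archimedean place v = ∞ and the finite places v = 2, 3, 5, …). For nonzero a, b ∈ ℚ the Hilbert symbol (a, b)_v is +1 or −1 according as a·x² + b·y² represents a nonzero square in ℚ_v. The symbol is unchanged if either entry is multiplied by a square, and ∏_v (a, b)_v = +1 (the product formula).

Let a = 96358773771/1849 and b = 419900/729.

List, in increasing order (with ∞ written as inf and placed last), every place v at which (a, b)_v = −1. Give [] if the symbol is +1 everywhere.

(a, b) ≡ (19499, 4199) mod (ℚ^×)²; places V = {2, 3, 5, 13, 17, 19, 31, 37, 43, ∞}.
(a,b)_43: α=-2, u≡26; β=0, v≡19 (mod 43); (26|43)=-1, (19|43)=-1; sign (−1)^0·-1^0·-1^-2 = +1.
(a,b)_17: α=1, u≡2; β=1, v≡9 (mod 17); (2|17)=+1, (9|17)=+1; sign (−1)^0·+1^1·+1^1 = +1.
(a,b)_19: α=2, u≡17; β=1, v≡14 (mod 19); (17|19)=+1, (14|19)=-1; sign (−1)^0·+1^1·-1^2 = +1.
(a,b)_2: α=0, β=2; u≡3, v≡7 (mod 8); ε(u)ε(v)=1·1, αω(v)=0·0, βω(u)=2·1; sum ≡ 1  ⇒  -1.
(a,b)_3: α=4, u≡2; β=-6, v≡2 (mod 3); (2|3)=-1, (2|3)=-1; sign (−1)^0·-1^-6·-1^4 = +1.
(a,b)_13: α=2, u≡3; β=1, v≡8 (mod 13); (3|13)=+1, (8|13)=-1; sign (−1)^0·+1^1·-1^2 = +1.
(a,b)_5: α=0, u≡4; β=2, v≡4 (mod 5); (4|5)=+1, (4|5)=+1; sign (−1)^0·+1^2·+1^0 = +1.
(a,b)_∞: sgn(19499)=+, sgn(4199)=+, so +1.
(a,b)_31: α=1, u≡7; β=0, v≡10 (mod 31); (7|31)=+1, (10|31)=+1; sign (−1)^0·+1^0·+1^1 = +1.
(a,b)_37: α=1, u≡30; β=0, v≡18 (mod 37); (30|37)=+1, (18|37)=-1; sign (−1)^0·+1^0·-1^1 = -1.
|Ram(19499, 4199)| = 2, even; anisotropic at {2, 37}.

[2, 37]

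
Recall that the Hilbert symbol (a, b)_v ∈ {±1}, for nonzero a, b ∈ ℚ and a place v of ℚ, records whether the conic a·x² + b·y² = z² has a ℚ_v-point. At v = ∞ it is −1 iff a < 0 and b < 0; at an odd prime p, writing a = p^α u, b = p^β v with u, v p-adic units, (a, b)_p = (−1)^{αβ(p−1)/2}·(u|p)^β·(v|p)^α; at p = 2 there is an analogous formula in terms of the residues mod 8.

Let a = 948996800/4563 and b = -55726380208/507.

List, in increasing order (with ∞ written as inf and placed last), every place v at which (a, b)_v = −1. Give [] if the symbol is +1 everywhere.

(a, b) ≡ (4929, -3719721) mod (ℚ^×)²; places V = {2, 3, 5, 13, 19, 23, 31, 37, 47, 53, ∞}.
(a,b)_31: α=1, u≡19; β=1, v≡1 (mod 31); (19|31)=+1, (1|31)=+1; sign (−1)^1·+1^1·+1^1 = -1.
(a,b)_53: α=1, u≡16; β=2, v≡22 (mod 53); (16|53)=+1, (22|53)=-1; sign (−1)^0·+1^2·-1^1 = -1.
(a,b)_5: α=2, u≡4; β=0, v≡1 (mod 5); (4|5)=+1, (1|5)=+1; sign (−1)^0·+1^0·+1^2 = +1.
(a,b)_3: α=-3, u≡2; β=-1, v≡2 (mod 3); (2|3)=-1, (2|3)=-1; sign (−1)^1·-1^-1·-1^-3 = -1.
(a,b)_37: α=0, u≡19; β=1, v≡11 (mod 37); (19|37)=-1, (11|37)=+1; sign (−1)^0·-1^1·+1^0 = -1.
(a,b)_∞: sgn(4929)=+, sgn(-3719721)=−, so +1.
(a,b)_13: α=-2, u≡11; β=-2, v≡7 (mod 13); (11|13)=-1, (7|13)=-1; sign (−1)^0·-1^-2·-1^-2 = +1.
(a,b)_2: α=6, β=4; u≡1, v≡7 (mod 8); ε(u)ε(v)=0·1, αω(v)=6·0, βω(u)=4·0; sum ≡ 0  ⇒  +1.
(a,b)_47: α=0, u≡15; β=1, v≡45 (mod 47); (15|47)=-1, (45|47)=-1; sign (−1)^0·-1^1·-1^0 = -1.
(a,b)_19: α=2, u≡12; β=0, v≡17 (mod 19); (12|19)=-1, (17|19)=+1; sign (−1)^0·-1^0·+1^2 = +1.
(a,b)_23: α=0, u≡19; β=1, v≡6 (mod 23); (19|23)=-1, (6|23)=+1; sign (−1)^0·-1^1·+1^0 = -1.
(4929, -3719721 / ℚ) ramifies at {3, 23, 31, 37, 47, 53}: a division algebra.

[3, 23, 31, 37, 47, 53]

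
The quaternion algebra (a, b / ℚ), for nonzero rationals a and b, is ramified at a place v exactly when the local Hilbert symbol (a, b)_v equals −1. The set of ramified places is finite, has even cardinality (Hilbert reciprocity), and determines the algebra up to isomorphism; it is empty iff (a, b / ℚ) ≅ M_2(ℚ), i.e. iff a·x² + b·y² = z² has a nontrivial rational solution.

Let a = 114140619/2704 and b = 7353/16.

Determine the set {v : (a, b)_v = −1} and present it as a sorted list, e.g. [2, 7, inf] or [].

[19, 43]

Mod squares: a ≡ 19, b ≡ 817. Check v ∈ {∞, 2, 3, 13, 19, 43}.
v=2: v_2(a)=-4, v_2(b)=-4; units ≡ 3, 1 (mod 8); ε·ε+αω+βω = 1·0+-4·0+-4·1 ≡ 0  ⇒  (a,b)_2 = +1.
v=43: a=43^2·(≡12), b=43^1·(≡8) mod 43; (12|43)=-1, (8|43)=-1; (−1)^{2·1·21}·(-1)^1·(-1)^2 = -1.
v=13: a=13^-2·(≡7), b=13^0·(≡7) mod 13; (7|13)=-1, (7|13)=-1; (−1)^{-2·0·6}·(-1)^0·(-1)^-2 = +1.
v=19: a=19^3·(≡9), b=19^1·(≡4) mod 19; (9|19)=+1, (4|19)=+1; (−1)^{3·1·9}·(+1)^1·(+1)^3 = -1.
v=∞: 19 > 0 and 817 > 0  ⇒  (a,b)_∞ = +1.
v=3: a=3^2·(≡1), b=3^2·(≡1) mod 3; (1|3)=+1, (1|3)=+1; (−1)^{2·2·1}·(+1)^2·(+1)^2 = +1.
|Ram(19, 817)| = 2, even; anisotropic at {19, 43}.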